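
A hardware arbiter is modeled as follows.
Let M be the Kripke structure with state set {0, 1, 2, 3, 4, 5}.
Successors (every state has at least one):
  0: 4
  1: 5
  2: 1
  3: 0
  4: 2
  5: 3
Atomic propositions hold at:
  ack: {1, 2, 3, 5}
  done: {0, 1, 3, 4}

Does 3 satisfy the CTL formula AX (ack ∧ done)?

Sat(ack ∧ done) = {1, 3}
Sat(AX (ack ∧ done)) = {s : every successor in {1, 3}} = {2, 5}
3 ∉ Sat(AX (ack ∧ done)) = {2, 5}, so the formula does not hold at 3.

No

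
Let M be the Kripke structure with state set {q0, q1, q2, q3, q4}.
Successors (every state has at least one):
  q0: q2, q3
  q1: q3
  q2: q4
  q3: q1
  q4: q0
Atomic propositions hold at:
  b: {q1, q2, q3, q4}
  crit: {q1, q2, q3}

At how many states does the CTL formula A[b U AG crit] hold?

AG crit: greatest fixpoint, start Z0 = {q1, q2, q3}, keep only states in Sat with every successor in Z. Z1 = {q1, q3}; fixed.
Sat(AG crit) = {q1, q3}
A[b U AG crit]: least fixpoint, start Z0 = Sat(AG crit) = {q1, q3}, add states in Sat(b) with every successor in Z. Already a fixed point.
Sat(A[b U AG crit]) = {q1, q3}
|Sat(A[b U AG crit])| = |{q1, q3}| = 2.

2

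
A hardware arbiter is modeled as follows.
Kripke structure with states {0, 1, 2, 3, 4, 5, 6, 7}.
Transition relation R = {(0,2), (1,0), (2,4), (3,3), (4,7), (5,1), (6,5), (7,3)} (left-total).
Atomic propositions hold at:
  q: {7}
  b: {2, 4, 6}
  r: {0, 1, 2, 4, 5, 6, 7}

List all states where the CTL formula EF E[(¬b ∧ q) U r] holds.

{0, 1, 2, 4, 5, 6, 7}

Sat(¬b) = {0, 1, 3, 5, 7}
Sat(¬b ∧ q) = {7}
E[(¬b ∧ q) U r]: least fixpoint, start Z0 = Sat(r) = {0, 1, 2, 4, 5, 6, 7}, add states in Sat(¬b ∧ q) with some successor in Z. Already a fixed point.
Sat(E[(¬b ∧ q) U r]) = {0, 1, 2, 4, 5, 6, 7}
EF E[(¬b ∧ q) U r]: least fixpoint, start Z0 = {0, 1, 2, 4, 5, 6, 7}, add states with some successor in Z. Already a fixed point.
Sat(EF E[(¬b ∧ q) U r]) = {0, 1, 2, 4, 5, 6, 7}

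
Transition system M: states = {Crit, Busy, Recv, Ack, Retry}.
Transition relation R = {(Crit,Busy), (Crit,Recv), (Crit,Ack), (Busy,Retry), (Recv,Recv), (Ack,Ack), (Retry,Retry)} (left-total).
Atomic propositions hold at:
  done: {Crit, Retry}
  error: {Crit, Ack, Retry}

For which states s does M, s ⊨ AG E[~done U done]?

{Busy, Retry}

Sat(~done) = {Busy, Recv, Ack}
E[~done U done]: least fixpoint, start Z0 = Sat(done) = {Crit, Retry}, add states in Sat(~done) with some successor in Z. Z1 = {Crit, Busy, Retry}; fixed.
Sat(E[~done U done]) = {Crit, Busy, Retry}
AG E[~done U done]: greatest fixpoint, start Z0 = {Crit, Busy, Retry}, keep only states in Sat with every successor in Z. Z1 = {Busy, Retry}; fixed.
Sat(AG E[~done U done]) = {Busy, Retry}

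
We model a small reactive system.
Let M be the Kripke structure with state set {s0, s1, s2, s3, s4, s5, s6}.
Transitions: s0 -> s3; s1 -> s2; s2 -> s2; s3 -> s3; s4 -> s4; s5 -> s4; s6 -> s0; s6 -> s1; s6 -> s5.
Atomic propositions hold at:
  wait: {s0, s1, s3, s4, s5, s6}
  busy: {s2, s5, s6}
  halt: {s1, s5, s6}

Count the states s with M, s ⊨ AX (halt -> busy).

Sat(halt -> busy) = {s0, s2, s3, s4, s5, s6}
Sat(AX (halt -> busy)) = {s : every successor in {s0, s2, s3, s4, s5, s6}} = {s0, s1, s2, s3, s4, s5}
|Sat(AX (halt -> busy))| = |{s0, s1, s2, s3, s4, s5}| = 6.

6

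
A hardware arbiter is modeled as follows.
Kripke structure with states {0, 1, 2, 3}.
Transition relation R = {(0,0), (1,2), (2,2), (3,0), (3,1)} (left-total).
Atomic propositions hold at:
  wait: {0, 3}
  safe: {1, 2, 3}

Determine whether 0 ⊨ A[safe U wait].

A[safe U wait]: least fixpoint, start Z0 = Sat(wait) = {0, 3}, add states in Sat(safe) with every successor in Z. Already a fixed point.
Sat(A[safe U wait]) = {0, 3}
0 ∈ Sat(A[safe U wait]) = {0, 3}, so the formula holds at 0.

Yes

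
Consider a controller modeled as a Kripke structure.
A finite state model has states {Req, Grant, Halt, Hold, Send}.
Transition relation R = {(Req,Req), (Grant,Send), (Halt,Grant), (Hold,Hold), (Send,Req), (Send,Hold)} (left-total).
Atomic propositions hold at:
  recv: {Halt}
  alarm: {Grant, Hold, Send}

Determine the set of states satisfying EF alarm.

EF alarm: least fixpoint, start Z0 = {Grant, Hold, Send}, add states with some successor in Z. Z1 = {Grant, Halt, Hold, Send}; fixed.
Sat(EF alarm) = {Grant, Halt, Hold, Send}

{Grant, Halt, Hold, Send}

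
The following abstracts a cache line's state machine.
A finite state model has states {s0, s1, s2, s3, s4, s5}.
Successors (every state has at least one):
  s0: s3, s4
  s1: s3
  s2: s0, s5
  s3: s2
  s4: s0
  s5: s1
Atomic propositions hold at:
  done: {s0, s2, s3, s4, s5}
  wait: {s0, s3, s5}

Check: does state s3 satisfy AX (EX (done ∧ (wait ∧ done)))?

Sat(wait ∧ done) = {s0, s3, s5}
Sat(done ∧ (wait ∧ done)) = {s0, s3, s5}
Sat(EX (done ∧ (wait ∧ done))) = {s : some successor in {s0, s3, s5}} = {s0, s1, s2, s4}
Sat(AX (EX (done ∧ (wait ∧ done)))) = {s : every successor in {s0, s1, s2, s4}} = {s3, s4, s5}
s3 ∈ Sat(AX (EX (done ∧ (wait ∧ done)))) = {s3, s4, s5}, so the formula holds at s3.

Yes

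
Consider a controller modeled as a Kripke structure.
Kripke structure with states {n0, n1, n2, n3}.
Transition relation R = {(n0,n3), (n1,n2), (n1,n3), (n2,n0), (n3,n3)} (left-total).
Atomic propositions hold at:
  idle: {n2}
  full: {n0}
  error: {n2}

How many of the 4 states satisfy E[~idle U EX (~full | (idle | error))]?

Sat(~idle) = {n0, n1, n3}
Sat(~full) = {n1, n2, n3}
Sat(idle | error) = {n2}
Sat(~full | (idle | error)) = {n1, n2, n3}
Sat(EX (~full | (idle | error))) = {s : some successor in {n1, n2, n3}} = {n0, n1, n3}
E[~idle U EX (~full | (idle | error))]: least fixpoint, start Z0 = Sat(EX (~full | (idle | error))) = {n0, n1, n3}, add states in Sat(~idle) with some successor in Z. Already a fixed point.
Sat(E[~idle U EX (~full | (idle | error))]) = {n0, n1, n3}
|Sat(E[~idle U EX (~full | (idle | error))])| = |{n0, n1, n3}| = 3.

3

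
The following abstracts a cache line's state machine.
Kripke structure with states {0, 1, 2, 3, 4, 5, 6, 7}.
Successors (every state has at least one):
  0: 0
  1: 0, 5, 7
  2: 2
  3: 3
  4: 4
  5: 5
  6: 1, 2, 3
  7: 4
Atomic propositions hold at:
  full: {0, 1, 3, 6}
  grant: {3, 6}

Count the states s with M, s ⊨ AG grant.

AG grant: greatest fixpoint, start Z0 = {3, 6}, keep only states in Sat with every successor in Z. Z1 = {3}; fixed.
Sat(AG grant) = {3}
|Sat(AG grant)| = |{3}| = 1.

1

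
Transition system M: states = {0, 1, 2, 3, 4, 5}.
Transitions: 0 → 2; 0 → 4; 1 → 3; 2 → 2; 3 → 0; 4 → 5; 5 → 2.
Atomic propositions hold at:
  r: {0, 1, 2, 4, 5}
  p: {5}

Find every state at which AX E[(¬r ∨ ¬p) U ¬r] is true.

{1}

Sat(¬r) = {3}
Sat(¬p) = {0, 1, 2, 3, 4}
Sat(¬r ∨ ¬p) = {0, 1, 2, 3, 4}
E[(¬r ∨ ¬p) U ¬r]: least fixpoint, start Z0 = Sat(¬r) = {3}, add states in Sat(¬r ∨ ¬p) with some successor in Z. Z1 = {1, 3}; fixed.
Sat(E[(¬r ∨ ¬p) U ¬r]) = {1, 3}
Sat(AX E[(¬r ∨ ¬p) U ¬r]) = {s : every successor in {1, 3}} = {1}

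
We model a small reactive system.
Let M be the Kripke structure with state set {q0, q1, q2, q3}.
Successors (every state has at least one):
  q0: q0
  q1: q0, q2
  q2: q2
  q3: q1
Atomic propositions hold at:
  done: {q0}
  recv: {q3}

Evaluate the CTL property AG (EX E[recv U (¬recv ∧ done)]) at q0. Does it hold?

Sat(¬recv) = {q0, q1, q2}
Sat(¬recv ∧ done) = {q0}
E[recv U (¬recv ∧ done)]: least fixpoint, start Z0 = Sat((¬recv ∧ done)) = {q0}, add states in Sat(recv) with some successor in Z. Already a fixed point.
Sat(E[recv U (¬recv ∧ done)]) = {q0}
Sat(EX E[recv U (¬recv ∧ done)]) = {s : some successor in {q0}} = {q0, q1}
AG (EX E[recv U (¬recv ∧ done)]): greatest fixpoint, start Z0 = {q0, q1}, keep only states in Sat with every successor in Z. Z1 = {q0}; fixed.
Sat(AG (EX E[recv U (¬recv ∧ done)])) = {q0}
q0 ∈ Sat(AG (EX E[recv U (¬recv ∧ done)])) = {q0}, so the formula holds at q0.

Yes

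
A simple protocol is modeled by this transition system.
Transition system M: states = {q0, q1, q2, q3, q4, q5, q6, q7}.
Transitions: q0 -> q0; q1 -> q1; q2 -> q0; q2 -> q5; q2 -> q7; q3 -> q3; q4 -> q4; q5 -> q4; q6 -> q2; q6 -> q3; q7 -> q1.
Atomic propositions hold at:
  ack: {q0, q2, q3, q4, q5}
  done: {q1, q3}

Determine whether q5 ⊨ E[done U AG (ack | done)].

Sat(ack | done) = {q0, q1, q2, q3, q4, q5}
AG (ack | done): greatest fixpoint, start Z0 = {q0, q1, q2, q3, q4, q5}, keep only states in Sat with every successor in Z. Z1 = {q0, q1, q3, q4, q5}; fixed.
Sat(AG (ack | done)) = {q0, q1, q3, q4, q5}
E[done U AG (ack | done)]: least fixpoint, start Z0 = Sat(AG (ack | done)) = {q0, q1, q3, q4, q5}, add states in Sat(done) with some successor in Z. Already a fixed point.
Sat(E[done U AG (ack | done)]) = {q0, q1, q3, q4, q5}
q5 ∈ Sat(E[done U AG (ack | done)]) = {q0, q1, q3, q4, q5}, so the formula holds at q5.

Yes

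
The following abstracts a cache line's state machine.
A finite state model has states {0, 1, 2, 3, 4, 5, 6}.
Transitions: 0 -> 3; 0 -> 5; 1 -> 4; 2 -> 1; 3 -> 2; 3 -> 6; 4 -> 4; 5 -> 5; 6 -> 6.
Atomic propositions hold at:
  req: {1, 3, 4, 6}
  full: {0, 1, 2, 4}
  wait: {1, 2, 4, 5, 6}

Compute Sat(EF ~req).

Sat(~req) = {0, 2, 5}
EF ~req: least fixpoint, start Z0 = {0, 2, 5}, add states with some successor in Z. Z1 = {0, 2, 3, 5}; fixed.
Sat(EF ~req) = {0, 2, 3, 5}

{0, 2, 3, 5}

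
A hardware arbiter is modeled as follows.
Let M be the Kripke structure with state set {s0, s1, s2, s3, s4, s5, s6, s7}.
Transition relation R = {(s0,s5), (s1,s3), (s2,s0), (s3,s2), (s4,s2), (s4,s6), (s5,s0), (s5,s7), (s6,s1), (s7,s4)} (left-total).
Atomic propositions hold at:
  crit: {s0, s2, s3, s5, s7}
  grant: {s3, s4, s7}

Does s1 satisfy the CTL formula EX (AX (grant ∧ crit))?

No

Sat(grant ∧ crit) = {s3, s7}
Sat(AX (grant ∧ crit)) = {s : every successor in {s3, s7}} = {s1}
Sat(EX (AX (grant ∧ crit))) = {s : some successor in {s1}} = {s6}
s1 ∉ Sat(EX (AX (grant ∧ crit))) = {s6}, so the formula does not hold at s1.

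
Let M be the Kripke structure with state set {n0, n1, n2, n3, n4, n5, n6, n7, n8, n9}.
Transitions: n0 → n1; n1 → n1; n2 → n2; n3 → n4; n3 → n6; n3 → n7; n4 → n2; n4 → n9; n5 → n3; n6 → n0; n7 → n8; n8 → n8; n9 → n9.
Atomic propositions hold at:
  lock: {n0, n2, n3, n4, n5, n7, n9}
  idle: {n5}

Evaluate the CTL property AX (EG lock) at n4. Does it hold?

EG lock: greatest fixpoint, start Z0 = {n0, n2, n3, n4, n5, n7, n9}, keep only states in Sat with some successor in Z. Z1 = {n2, n3, n4, n5, n9}; fixed.
Sat(EG lock) = {n2, n3, n4, n5, n9}
Sat(AX (EG lock)) = {s : every successor in {n2, n3, n4, n5, n9}} = {n2, n4, n5, n9}
n4 ∈ Sat(AX (EG lock)) = {n2, n4, n5, n9}, so the formula holds at n4.

Yes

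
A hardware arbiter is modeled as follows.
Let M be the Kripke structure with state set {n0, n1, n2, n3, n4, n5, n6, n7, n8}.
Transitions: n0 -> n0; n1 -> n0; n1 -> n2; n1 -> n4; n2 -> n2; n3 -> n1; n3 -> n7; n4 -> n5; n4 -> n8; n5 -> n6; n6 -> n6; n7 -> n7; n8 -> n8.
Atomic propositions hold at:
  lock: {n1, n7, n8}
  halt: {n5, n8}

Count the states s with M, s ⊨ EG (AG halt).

AG halt: greatest fixpoint, start Z0 = {n5, n8}, keep only states in Sat with every successor in Z. Z1 = {n8}; fixed.
Sat(AG halt) = {n8}
EG (AG halt): greatest fixpoint, start Z0 = {n8}, keep only states in Sat with some successor in Z. Already a fixed point.
Sat(EG (AG halt)) = {n8}
|Sat(EG (AG halt))| = |{n8}| = 1.

1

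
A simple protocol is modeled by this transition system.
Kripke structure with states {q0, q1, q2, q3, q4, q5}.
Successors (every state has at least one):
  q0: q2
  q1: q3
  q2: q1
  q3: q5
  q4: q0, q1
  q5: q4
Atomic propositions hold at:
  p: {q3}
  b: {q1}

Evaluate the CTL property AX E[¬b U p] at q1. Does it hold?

Sat(¬b) = {q0, q2, q3, q4, q5}
E[¬b U p]: least fixpoint, start Z0 = Sat(p) = {q3}, add states in Sat(¬b) with some successor in Z. Already a fixed point.
Sat(E[¬b U p]) = {q3}
Sat(AX E[¬b U p]) = {s : every successor in {q3}} = {q1}
q1 ∈ Sat(AX E[¬b U p]) = {q1}, so the formula holds at q1.

Yes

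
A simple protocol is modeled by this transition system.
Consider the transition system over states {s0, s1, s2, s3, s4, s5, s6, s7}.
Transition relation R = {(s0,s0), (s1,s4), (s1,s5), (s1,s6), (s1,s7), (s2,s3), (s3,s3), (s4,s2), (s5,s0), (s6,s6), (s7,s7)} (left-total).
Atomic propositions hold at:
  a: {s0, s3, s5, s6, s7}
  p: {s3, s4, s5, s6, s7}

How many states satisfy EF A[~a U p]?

7

Sat(~a) = {s1, s2, s4}
A[~a U p]: least fixpoint, start Z0 = Sat(p) = {s3, s4, s5, s6, s7}, add states in Sat(~a) with every successor in Z. Z1 = {s1, s2, s3, s4, s5, s6, s7}; fixed.
Sat(A[~a U p]) = {s1, s2, s3, s4, s5, s6, s7}
EF A[~a U p]: least fixpoint, start Z0 = {s1, s2, s3, s4, s5, s6, s7}, add states with some successor in Z. Already a fixed point.
Sat(EF A[~a U p]) = {s1, s2, s3, s4, s5, s6, s7}
|Sat(EF A[~a U p])| = |{s1, s2, s3, s4, s5, s6, s7}| = 7.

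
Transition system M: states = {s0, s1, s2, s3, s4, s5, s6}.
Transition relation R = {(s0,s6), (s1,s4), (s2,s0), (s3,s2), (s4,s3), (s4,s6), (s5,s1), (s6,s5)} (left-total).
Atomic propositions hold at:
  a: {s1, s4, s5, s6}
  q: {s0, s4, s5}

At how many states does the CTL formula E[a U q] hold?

5

E[a U q]: least fixpoint, start Z0 = Sat(q) = {s0, s4, s5}, add states in Sat(a) with some successor in Z. Z1 = {s0, s1, s4, s5, s6}; fixed.
Sat(E[a U q]) = {s0, s1, s4, s5, s6}
|Sat(E[a U q])| = |{s0, s1, s4, s5, s6}| = 5.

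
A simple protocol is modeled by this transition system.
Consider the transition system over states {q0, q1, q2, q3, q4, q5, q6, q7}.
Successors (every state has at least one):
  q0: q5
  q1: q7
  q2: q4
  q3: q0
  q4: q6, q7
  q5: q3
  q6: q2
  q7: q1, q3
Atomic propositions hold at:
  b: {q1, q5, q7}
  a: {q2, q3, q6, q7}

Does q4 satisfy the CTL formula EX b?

Yes

Sat(EX b) = {s : some successor in {q1, q5, q7}} = {q0, q1, q4, q7}
q4 ∈ Sat(EX b) = {q0, q1, q4, q7}, so the formula holds at q4.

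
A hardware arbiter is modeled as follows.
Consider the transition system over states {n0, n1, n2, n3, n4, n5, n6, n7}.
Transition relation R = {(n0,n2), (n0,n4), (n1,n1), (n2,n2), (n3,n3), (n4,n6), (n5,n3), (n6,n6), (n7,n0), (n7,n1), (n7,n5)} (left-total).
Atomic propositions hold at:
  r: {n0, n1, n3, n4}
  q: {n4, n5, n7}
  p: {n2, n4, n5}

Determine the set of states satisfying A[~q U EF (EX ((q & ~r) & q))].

Sat(~q) = {n0, n1, n2, n3, n6}
Sat(~r) = {n2, n5, n6, n7}
Sat(q & ~r) = {n5, n7}
Sat((q & ~r) & q) = {n5, n7}
Sat(EX ((q & ~r) & q)) = {s : some successor in {n5, n7}} = {n7}
EF (EX ((q & ~r) & q)): least fixpoint, start Z0 = {n7}, add states with some successor in Z. Already a fixed point.
Sat(EF (EX ((q & ~r) & q))) = {n7}
A[~q U EF (EX ((q & ~r) & q))]: least fixpoint, start Z0 = Sat(EF (EX ((q & ~r) & q))) = {n7}, add states in Sat(~q) with every successor in Z. Already a fixed point.
Sat(A[~q U EF (EX ((q & ~r) & q))]) = {n7}

{n7}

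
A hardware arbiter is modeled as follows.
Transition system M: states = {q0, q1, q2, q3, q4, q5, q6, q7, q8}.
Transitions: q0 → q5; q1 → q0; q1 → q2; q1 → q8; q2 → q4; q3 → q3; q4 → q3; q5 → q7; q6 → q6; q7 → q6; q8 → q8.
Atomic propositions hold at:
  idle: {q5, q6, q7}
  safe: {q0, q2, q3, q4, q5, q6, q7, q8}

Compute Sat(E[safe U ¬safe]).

Sat(¬safe) = {q1}
E[safe U ¬safe]: least fixpoint, start Z0 = Sat(¬safe) = {q1}, add states in Sat(safe) with some successor in Z. Already a fixed point.
Sat(E[safe U ¬safe]) = {q1}

{q1}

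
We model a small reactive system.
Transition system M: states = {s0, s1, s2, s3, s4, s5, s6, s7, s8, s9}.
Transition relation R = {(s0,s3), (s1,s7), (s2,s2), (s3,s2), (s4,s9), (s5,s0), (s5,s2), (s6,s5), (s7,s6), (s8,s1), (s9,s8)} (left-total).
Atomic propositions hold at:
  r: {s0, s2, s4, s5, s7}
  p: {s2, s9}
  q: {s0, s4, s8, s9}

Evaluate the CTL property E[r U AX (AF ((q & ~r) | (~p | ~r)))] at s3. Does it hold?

No

Sat(~r) = {s1, s3, s6, s8, s9}
Sat(q & ~r) = {s8, s9}
Sat(~p) = {s0, s1, s3, s4, s5, s6, s7, s8}
Sat(~p | ~r) = {s0, s1, s3, s4, s5, s6, s7, s8, s9}
Sat((q & ~r) | (~p | ~r)) = {s0, s1, s3, s4, s5, s6, s7, s8, s9}
AF ((q & ~r) | (~p | ~r)): least fixpoint, start Z0 = {s0, s1, s3, s4, s5, s6, s7, s8, s9}, add states with every successor in Z. Already a fixed point.
Sat(AF ((q & ~r) | (~p | ~r))) = {s0, s1, s3, s4, s5, s6, s7, s8, s9}
Sat(AX (AF ((q & ~r) | (~p | ~r)))) = {s : every successor in {s0, s1, s3, s4, s5, s6, s7, s8, s9}} = {s0, s1, s4, s6, s7, s8, s9}
E[r U AX (AF ((q & ~r) | (~p | ~r)))]: least fixpoint, start Z0 = Sat(AX (AF ((q & ~r) | (~p | ~r)))) = {s0, s1, s4, s6, s7, s8, s9}, add states in Sat(r) with some successor in Z. Z1 = {s0, s1, s4, s5, s6, s7, s8, s9}; fixed.
Sat(E[r U AX (AF ((q & ~r) | (~p | ~r)))]) = {s0, s1, s4, s5, s6, s7, s8, s9}
s3 ∉ Sat(E[r U AX (AF ((q & ~r) | (~p | ~r)))]) = {s0, s1, s4, s5, s6, s7, s8, s9}, so the formula does not hold at s3.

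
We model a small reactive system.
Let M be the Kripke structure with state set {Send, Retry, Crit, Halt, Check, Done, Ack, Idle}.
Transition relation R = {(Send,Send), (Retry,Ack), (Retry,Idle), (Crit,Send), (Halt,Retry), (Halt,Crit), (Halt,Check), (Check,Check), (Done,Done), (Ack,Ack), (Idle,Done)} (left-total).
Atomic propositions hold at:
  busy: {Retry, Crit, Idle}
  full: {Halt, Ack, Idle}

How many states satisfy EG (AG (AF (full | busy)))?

Sat(full | busy) = {Retry, Crit, Halt, Ack, Idle}
AF (full | busy): least fixpoint, start Z0 = {Retry, Crit, Halt, Ack, Idle}, add states with every successor in Z. Already a fixed point.
Sat(AF (full | busy)) = {Retry, Crit, Halt, Ack, Idle}
AG (AF (full | busy)): greatest fixpoint, start Z0 = {Retry, Crit, Halt, Ack, Idle}, keep only states in Sat with every successor in Z. Z1 = {Retry, Ack}; Z2 = {Ack}; fixed.
Sat(AG (AF (full | busy))) = {Ack}
EG (AG (AF (full | busy))): greatest fixpoint, start Z0 = {Ack}, keep only states in Sat with some successor in Z. Already a fixed point.
Sat(EG (AG (AF (full | busy)))) = {Ack}
|Sat(EG (AG (AF (full | busy))))| = |{Ack}| = 1.

1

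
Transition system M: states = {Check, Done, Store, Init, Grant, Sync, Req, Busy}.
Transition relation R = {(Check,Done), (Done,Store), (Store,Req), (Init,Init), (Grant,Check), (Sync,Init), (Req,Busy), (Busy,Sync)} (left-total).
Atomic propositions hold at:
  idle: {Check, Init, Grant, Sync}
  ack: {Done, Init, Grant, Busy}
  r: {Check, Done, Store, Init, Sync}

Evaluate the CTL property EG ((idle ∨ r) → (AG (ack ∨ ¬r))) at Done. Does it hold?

Sat(idle ∨ r) = {Check, Done, Store, Init, Grant, Sync}
Sat(¬r) = {Grant, Req, Busy}
Sat(ack ∨ ¬r) = {Done, Init, Grant, Req, Busy}
AG (ack ∨ ¬r): greatest fixpoint, start Z0 = {Done, Init, Grant, Req, Busy}, keep only states in Sat with every successor in Z. Z1 = {Init, Req}; Z2 = {Init}; fixed.
Sat(AG (ack ∨ ¬r)) = {Init}
Sat((idle ∨ r) → (AG (ack ∨ ¬r))) = {Init, Req, Busy}
EG ((idle ∨ r) → (AG (ack ∨ ¬r))): greatest fixpoint, start Z0 = {Init, Req, Busy}, keep only states in Sat with some successor in Z. Z1 = {Init, Req}; Z2 = {Init}; fixed.
Sat(EG ((idle ∨ r) → (AG (ack ∨ ¬r)))) = {Init}
Done ∉ Sat(EG ((idle ∨ r) → (AG (ack ∨ ¬r)))) = {Init}, so the formula does not hold at Done.

No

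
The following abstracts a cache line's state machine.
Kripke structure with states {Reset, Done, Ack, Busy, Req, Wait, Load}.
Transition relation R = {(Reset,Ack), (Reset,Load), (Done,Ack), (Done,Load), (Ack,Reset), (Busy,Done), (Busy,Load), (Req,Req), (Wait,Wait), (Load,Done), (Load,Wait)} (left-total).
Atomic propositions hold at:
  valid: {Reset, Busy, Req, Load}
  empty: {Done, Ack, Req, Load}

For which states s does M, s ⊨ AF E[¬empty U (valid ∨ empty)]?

{Reset, Done, Ack, Busy, Req, Load}

Sat(¬empty) = {Reset, Busy, Wait}
Sat(valid ∨ empty) = {Reset, Done, Ack, Busy, Req, Load}
E[¬empty U (valid ∨ empty)]: least fixpoint, start Z0 = Sat((valid ∨ empty)) = {Reset, Done, Ack, Busy, Req, Load}, add states in Sat(¬empty) with some successor in Z. Already a fixed point.
Sat(E[¬empty U (valid ∨ empty)]) = {Reset, Done, Ack, Busy, Req, Load}
AF E[¬empty U (valid ∨ empty)]: least fixpoint, start Z0 = {Reset, Done, Ack, Busy, Req, Load}, add states with every successor in Z. Already a fixed point.
Sat(AF E[¬empty U (valid ∨ empty)]) = {Reset, Done, Ack, Busy, Req, Load}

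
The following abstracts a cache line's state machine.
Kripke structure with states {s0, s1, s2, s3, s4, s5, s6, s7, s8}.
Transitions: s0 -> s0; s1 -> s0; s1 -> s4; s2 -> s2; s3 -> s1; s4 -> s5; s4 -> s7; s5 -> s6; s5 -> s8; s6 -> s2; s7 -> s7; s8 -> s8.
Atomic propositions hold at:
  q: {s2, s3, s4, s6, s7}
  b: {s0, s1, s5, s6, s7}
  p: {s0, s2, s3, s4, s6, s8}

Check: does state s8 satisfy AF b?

AF b: least fixpoint, start Z0 = {s0, s1, s5, s6, s7}, add states with every successor in Z. Z1 = {s0, s1, s3, s4, s5, s6, s7}; fixed.
Sat(AF b) = {s0, s1, s3, s4, s5, s6, s7}
s8 ∉ Sat(AF b) = {s0, s1, s3, s4, s5, s6, s7}, so the formula does not hold at s8.

No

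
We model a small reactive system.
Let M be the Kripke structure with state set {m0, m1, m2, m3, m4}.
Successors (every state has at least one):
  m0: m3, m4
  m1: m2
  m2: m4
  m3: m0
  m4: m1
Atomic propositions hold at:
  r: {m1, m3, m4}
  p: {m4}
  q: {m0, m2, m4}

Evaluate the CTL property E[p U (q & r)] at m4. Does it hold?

Yes

Sat(q & r) = {m4}
E[p U (q & r)]: least fixpoint, start Z0 = Sat((q & r)) = {m4}, add states in Sat(p) with some successor in Z. Already a fixed point.
Sat(E[p U (q & r)]) = {m4}
m4 ∈ Sat(E[p U (q & r)]) = {m4}, so the formula holds at m4.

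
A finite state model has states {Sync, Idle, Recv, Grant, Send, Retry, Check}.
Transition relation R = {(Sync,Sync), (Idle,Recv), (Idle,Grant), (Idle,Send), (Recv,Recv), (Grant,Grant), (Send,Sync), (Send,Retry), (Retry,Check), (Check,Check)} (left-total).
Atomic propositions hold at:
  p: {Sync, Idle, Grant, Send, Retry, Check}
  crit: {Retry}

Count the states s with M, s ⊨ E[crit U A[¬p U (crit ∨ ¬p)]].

2

Sat(¬p) = {Recv}
Sat(crit ∨ ¬p) = {Recv, Retry}
A[¬p U (crit ∨ ¬p)]: least fixpoint, start Z0 = Sat((crit ∨ ¬p)) = {Recv, Retry}, add states in Sat(¬p) with every successor in Z. Already a fixed point.
Sat(A[¬p U (crit ∨ ¬p)]) = {Recv, Retry}
E[crit U A[¬p U (crit ∨ ¬p)]]: least fixpoint, start Z0 = Sat(A[¬p U (crit ∨ ¬p)]) = {Recv, Retry}, add states in Sat(crit) with some successor in Z. Already a fixed point.
Sat(E[crit U A[¬p U (crit ∨ ¬p)]]) = {Recv, Retry}
|Sat(E[crit U A[¬p U (crit ∨ ¬p)]])| = |{Recv, Retry}| = 2.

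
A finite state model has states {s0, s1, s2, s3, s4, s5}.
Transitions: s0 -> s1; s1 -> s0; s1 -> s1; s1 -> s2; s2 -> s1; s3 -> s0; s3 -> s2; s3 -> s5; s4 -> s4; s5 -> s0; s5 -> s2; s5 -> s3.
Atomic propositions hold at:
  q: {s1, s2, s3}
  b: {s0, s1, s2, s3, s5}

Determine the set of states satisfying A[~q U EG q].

{s0, s1, s2, s3, s5}

Sat(~q) = {s0, s4, s5}
EG q: greatest fixpoint, start Z0 = {s1, s2, s3}, keep only states in Sat with some successor in Z. Already a fixed point.
Sat(EG q) = {s1, s2, s3}
A[~q U EG q]: least fixpoint, start Z0 = Sat(EG q) = {s1, s2, s3}, add states in Sat(~q) with every successor in Z. Z1 = {s0, s1, s2, s3}; Z2 = {s0, s1, s2, s3, s5}; fixed.
Sat(A[~q U EG q]) = {s0, s1, s2, s3, s5}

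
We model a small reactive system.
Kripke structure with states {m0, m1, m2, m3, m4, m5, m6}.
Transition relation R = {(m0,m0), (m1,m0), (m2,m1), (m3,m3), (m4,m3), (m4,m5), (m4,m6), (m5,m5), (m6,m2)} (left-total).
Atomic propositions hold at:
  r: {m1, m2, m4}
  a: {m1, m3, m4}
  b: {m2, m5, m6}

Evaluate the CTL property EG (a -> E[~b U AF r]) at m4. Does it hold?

Sat(~b) = {m0, m1, m3, m4}
AF r: least fixpoint, start Z0 = {m1, m2, m4}, add states with every successor in Z. Z1 = {m1, m2, m4, m6}; fixed.
Sat(AF r) = {m1, m2, m4, m6}
E[~b U AF r]: least fixpoint, start Z0 = Sat(AF r) = {m1, m2, m4, m6}, add states in Sat(~b) with some successor in Z. Already a fixed point.
Sat(E[~b U AF r]) = {m1, m2, m4, m6}
Sat(a -> E[~b U AF r]) = {m0, m1, m2, m4, m5, m6}
EG (a -> E[~b U AF r]): greatest fixpoint, start Z0 = {m0, m1, m2, m4, m5, m6}, keep only states in Sat with some successor in Z. Already a fixed point.
Sat(EG (a -> E[~b U AF r])) = {m0, m1, m2, m4, m5, m6}
m4 ∈ Sat(EG (a -> E[~b U AF r])) = {m0, m1, m2, m4, m5, m6}, so the formula holds at m4.

Yes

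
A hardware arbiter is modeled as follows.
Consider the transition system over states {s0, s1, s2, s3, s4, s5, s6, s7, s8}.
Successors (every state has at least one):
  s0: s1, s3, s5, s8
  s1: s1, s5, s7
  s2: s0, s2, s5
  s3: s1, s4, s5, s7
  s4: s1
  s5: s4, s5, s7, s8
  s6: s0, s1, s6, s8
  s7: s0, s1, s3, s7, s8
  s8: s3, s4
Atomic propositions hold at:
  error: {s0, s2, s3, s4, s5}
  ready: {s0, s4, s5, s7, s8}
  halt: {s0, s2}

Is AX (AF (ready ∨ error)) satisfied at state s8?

Yes

Sat(ready ∨ error) = {s0, s2, s3, s4, s5, s7, s8}
AF (ready ∨ error): least fixpoint, start Z0 = {s0, s2, s3, s4, s5, s7, s8}, add states with every successor in Z. Already a fixed point.
Sat(AF (ready ∨ error)) = {s0, s2, s3, s4, s5, s7, s8}
Sat(AX (AF (ready ∨ error))) = {s : every successor in {s0, s2, s3, s4, s5, s7, s8}} = {s2, s5, s8}
s8 ∈ Sat(AX (AF (ready ∨ error))) = {s2, s5, s8}, so the formula holds at s8.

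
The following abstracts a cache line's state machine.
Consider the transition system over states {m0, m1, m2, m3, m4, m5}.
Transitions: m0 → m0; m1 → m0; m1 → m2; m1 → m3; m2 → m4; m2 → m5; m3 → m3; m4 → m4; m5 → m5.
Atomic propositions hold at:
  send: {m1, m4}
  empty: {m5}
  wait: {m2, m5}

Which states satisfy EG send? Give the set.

EG send: greatest fixpoint, start Z0 = {m1, m4}, keep only states in Sat with some successor in Z. Z1 = {m4}; fixed.
Sat(EG send) = {m4}

{m4}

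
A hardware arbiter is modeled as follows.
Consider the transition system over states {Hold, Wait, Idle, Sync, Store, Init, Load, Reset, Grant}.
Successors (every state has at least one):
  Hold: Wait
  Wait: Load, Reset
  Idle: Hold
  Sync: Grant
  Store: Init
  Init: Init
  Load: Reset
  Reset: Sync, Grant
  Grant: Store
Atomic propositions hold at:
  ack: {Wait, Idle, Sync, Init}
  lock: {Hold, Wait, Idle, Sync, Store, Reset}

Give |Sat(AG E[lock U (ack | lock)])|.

Sat(ack | lock) = {Hold, Wait, Idle, Sync, Store, Init, Reset}
E[lock U (ack | lock)]: least fixpoint, start Z0 = Sat((ack | lock)) = {Hold, Wait, Idle, Sync, Store, Init, Reset}, add states in Sat(lock) with some successor in Z. Already a fixed point.
Sat(E[lock U (ack | lock)]) = {Hold, Wait, Idle, Sync, Store, Init, Reset}
AG E[lock U (ack | lock)]: greatest fixpoint, start Z0 = {Hold, Wait, Idle, Sync, Store, Init, Reset}, keep only states in Sat with every successor in Z. Z1 = {Hold, Idle, Store, Init}; Z2 = {Idle, Store, Init}; Z3 = {Store, Init}; fixed.
Sat(AG E[lock U (ack | lock)]) = {Store, Init}
|Sat(AG E[lock U (ack | lock)])| = |{Store, Init}| = 2.

2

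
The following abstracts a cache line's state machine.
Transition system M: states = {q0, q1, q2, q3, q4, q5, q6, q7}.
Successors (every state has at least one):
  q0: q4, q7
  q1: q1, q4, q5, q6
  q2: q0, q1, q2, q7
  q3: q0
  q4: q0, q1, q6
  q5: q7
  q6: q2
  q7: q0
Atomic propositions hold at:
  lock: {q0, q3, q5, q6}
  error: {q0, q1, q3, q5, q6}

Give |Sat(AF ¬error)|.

7

Sat(¬error) = {q2, q4, q7}
AF ¬error: least fixpoint, start Z0 = {q2, q4, q7}, add states with every successor in Z. Z1 = {q0, q2, q4, q5, q6, q7}; Z2 = {q0, q2, q3, q4, q5, q6, q7}; fixed.
Sat(AF ¬error) = {q0, q2, q3, q4, q5, q6, q7}
|Sat(AF ¬error)| = |{q0, q2, q3, q4, q5, q6, q7}| = 7.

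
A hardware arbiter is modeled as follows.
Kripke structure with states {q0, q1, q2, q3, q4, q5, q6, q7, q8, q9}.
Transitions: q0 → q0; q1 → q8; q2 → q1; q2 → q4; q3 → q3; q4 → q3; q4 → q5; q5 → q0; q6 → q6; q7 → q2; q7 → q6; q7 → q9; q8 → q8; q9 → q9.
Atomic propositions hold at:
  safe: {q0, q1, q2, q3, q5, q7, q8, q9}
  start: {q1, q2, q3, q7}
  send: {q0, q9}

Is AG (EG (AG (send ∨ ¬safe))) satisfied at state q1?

No

Sat(¬safe) = {q4, q6}
Sat(send ∨ ¬safe) = {q0, q4, q6, q9}
AG (send ∨ ¬safe): greatest fixpoint, start Z0 = {q0, q4, q6, q9}, keep only states in Sat with every successor in Z. Z1 = {q0, q6, q9}; fixed.
Sat(AG (send ∨ ¬safe)) = {q0, q6, q9}
EG (AG (send ∨ ¬safe)): greatest fixpoint, start Z0 = {q0, q6, q9}, keep only states in Sat with some successor in Z. Already a fixed point.
Sat(EG (AG (send ∨ ¬safe))) = {q0, q6, q9}
AG (EG (AG (send ∨ ¬safe))): greatest fixpoint, start Z0 = {q0, q6, q9}, keep only states in Sat with every successor in Z. Already a fixed point.
Sat(AG (EG (AG (send ∨ ¬safe)))) = {q0, q6, q9}
q1 ∉ Sat(AG (EG (AG (send ∨ ¬safe)))) = {q0, q6, q9}, so the formula does not hold at q1.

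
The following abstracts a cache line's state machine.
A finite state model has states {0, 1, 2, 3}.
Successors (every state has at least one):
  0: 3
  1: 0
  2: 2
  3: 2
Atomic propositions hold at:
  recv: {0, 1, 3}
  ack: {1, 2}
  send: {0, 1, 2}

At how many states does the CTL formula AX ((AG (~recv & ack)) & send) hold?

2

Sat(~recv) = {2}
Sat(~recv & ack) = {2}
AG (~recv & ack): greatest fixpoint, start Z0 = {2}, keep only states in Sat with every successor in Z. Already a fixed point.
Sat(AG (~recv & ack)) = {2}
Sat((AG (~recv & ack)) & send) = {2}
Sat(AX ((AG (~recv & ack)) & send)) = {s : every successor in {2}} = {2, 3}
|Sat(AX ((AG (~recv & ack)) & send))| = |{2, 3}| = 2.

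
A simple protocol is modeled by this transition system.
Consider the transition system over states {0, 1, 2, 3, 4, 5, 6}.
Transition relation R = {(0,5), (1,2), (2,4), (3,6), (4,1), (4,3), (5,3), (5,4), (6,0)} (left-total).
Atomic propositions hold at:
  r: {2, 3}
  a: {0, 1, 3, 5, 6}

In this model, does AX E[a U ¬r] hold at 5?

Yes

Sat(¬r) = {0, 1, 4, 5, 6}
E[a U ¬r]: least fixpoint, start Z0 = Sat(¬r) = {0, 1, 4, 5, 6}, add states in Sat(a) with some successor in Z. Z1 = {0, 1, 3, 4, 5, 6}; fixed.
Sat(E[a U ¬r]) = {0, 1, 3, 4, 5, 6}
Sat(AX E[a U ¬r]) = {s : every successor in {0, 1, 3, 4, 5, 6}} = {0, 2, 3, 4, 5, 6}
5 ∈ Sat(AX E[a U ¬r]) = {0, 2, 3, 4, 5, 6}, so the formula holds at 5.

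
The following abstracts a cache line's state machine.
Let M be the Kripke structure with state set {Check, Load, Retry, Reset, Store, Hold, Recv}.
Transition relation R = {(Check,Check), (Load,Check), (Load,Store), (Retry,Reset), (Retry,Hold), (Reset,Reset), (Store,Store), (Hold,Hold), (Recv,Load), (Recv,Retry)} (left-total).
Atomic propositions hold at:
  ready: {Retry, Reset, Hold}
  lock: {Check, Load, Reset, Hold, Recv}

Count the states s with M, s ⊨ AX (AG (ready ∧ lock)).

3

Sat(ready ∧ lock) = {Reset, Hold}
AG (ready ∧ lock): greatest fixpoint, start Z0 = {Reset, Hold}, keep only states in Sat with every successor in Z. Already a fixed point.
Sat(AG (ready ∧ lock)) = {Reset, Hold}
Sat(AX (AG (ready ∧ lock))) = {s : every successor in {Reset, Hold}} = {Retry, Reset, Hold}
|Sat(AX (AG (ready ∧ lock)))| = |{Retry, Reset, Hold}| = 3.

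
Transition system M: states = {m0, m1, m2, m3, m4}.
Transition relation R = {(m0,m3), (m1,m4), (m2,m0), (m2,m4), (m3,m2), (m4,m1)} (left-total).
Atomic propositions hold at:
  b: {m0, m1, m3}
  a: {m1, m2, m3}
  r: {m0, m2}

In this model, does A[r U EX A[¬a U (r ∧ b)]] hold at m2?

Sat(¬a) = {m0, m4}
Sat(r ∧ b) = {m0}
A[¬a U (r ∧ b)]: least fixpoint, start Z0 = Sat((r ∧ b)) = {m0}, add states in Sat(¬a) with every successor in Z. Already a fixed point.
Sat(A[¬a U (r ∧ b)]) = {m0}
Sat(EX A[¬a U (r ∧ b)]) = {s : some successor in {m0}} = {m2}
A[r U EX A[¬a U (r ∧ b)]]: least fixpoint, start Z0 = Sat(EX A[¬a U (r ∧ b)]) = {m2}, add states in Sat(r) with every successor in Z. Already a fixed point.
Sat(A[r U EX A[¬a U (r ∧ b)]]) = {m2}
m2 ∈ Sat(A[r U EX A[¬a U (r ∧ b)]]) = {m2}, so the formula holds at m2.

Yes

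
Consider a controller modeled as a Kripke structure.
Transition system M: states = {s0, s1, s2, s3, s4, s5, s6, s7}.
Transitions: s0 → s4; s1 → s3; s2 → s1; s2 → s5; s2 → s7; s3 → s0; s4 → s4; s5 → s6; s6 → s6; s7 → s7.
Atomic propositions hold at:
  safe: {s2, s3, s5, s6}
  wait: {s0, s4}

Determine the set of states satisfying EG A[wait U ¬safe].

{s0, s4, s7}

Sat(¬safe) = {s0, s1, s4, s7}
A[wait U ¬safe]: least fixpoint, start Z0 = Sat(¬safe) = {s0, s1, s4, s7}, add states in Sat(wait) with every successor in Z. Already a fixed point.
Sat(A[wait U ¬safe]) = {s0, s1, s4, s7}
EG A[wait U ¬safe]: greatest fixpoint, start Z0 = {s0, s1, s4, s7}, keep only states in Sat with some successor in Z. Z1 = {s0, s4, s7}; fixed.
Sat(EG A[wait U ¬safe]) = {s0, s4, s7}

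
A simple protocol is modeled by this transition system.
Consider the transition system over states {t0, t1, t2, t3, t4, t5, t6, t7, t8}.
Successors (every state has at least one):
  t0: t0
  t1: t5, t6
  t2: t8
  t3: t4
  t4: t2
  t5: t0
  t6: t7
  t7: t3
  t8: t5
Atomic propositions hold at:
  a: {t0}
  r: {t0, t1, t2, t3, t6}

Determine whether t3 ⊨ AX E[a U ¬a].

Yes

Sat(¬a) = {t1, t2, t3, t4, t5, t6, t7, t8}
E[a U ¬a]: least fixpoint, start Z0 = Sat(¬a) = {t1, t2, t3, t4, t5, t6, t7, t8}, add states in Sat(a) with some successor in Z. Already a fixed point.
Sat(E[a U ¬a]) = {t1, t2, t3, t4, t5, t6, t7, t8}
Sat(AX E[a U ¬a]) = {s : every successor in {t1, t2, t3, t4, t5, t6, t7, t8}} = {t1, t2, t3, t4, t6, t7, t8}
t3 ∈ Sat(AX E[a U ¬a]) = {t1, t2, t3, t4, t6, t7, t8}, so the formula holds at t3.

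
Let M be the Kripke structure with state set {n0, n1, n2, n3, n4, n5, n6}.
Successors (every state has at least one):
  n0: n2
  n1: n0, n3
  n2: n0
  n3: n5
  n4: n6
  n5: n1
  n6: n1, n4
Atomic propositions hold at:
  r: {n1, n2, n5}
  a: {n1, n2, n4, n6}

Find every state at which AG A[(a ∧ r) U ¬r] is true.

{n0, n2}

Sat(a ∧ r) = {n1, n2}
Sat(¬r) = {n0, n3, n4, n6}
A[(a ∧ r) U ¬r]: least fixpoint, start Z0 = Sat(¬r) = {n0, n3, n4, n6}, add states in Sat(a ∧ r) with every successor in Z. Z1 = {n0, n1, n2, n3, n4, n6}; fixed.
Sat(A[(a ∧ r) U ¬r]) = {n0, n1, n2, n3, n4, n6}
AG A[(a ∧ r) U ¬r]: greatest fixpoint, start Z0 = {n0, n1, n2, n3, n4, n6}, keep only states in Sat with every successor in Z. Z1 = {n0, n1, n2, n4, n6}; Z2 = {n0, n2, n4, n6}; Z3 = {n0, n2, n4}; Z4 = {n0, n2}; fixed.
Sat(AG A[(a ∧ r) U ¬r]) = {n0, n2}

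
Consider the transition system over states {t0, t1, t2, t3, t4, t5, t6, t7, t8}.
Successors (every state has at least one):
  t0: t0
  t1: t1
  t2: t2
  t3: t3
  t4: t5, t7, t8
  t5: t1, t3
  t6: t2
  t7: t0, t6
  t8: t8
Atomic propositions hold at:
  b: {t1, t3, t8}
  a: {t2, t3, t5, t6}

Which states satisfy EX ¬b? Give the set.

{t0, t2, t4, t6, t7}

Sat(¬b) = {t0, t2, t4, t5, t6, t7}
Sat(EX ¬b) = {s : some successor in {t0, t2, t4, t5, t6, t7}} = {t0, t2, t4, t6, t7}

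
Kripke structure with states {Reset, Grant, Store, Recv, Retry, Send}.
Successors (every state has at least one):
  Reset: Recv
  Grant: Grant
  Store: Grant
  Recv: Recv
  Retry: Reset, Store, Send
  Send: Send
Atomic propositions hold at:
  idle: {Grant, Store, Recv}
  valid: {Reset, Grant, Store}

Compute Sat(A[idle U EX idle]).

Sat(EX idle) = {s : some successor in {Grant, Store, Recv}} = {Reset, Grant, Store, Recv, Retry}
A[idle U EX idle]: least fixpoint, start Z0 = Sat(EX idle) = {Reset, Grant, Store, Recv, Retry}, add states in Sat(idle) with every successor in Z. Already a fixed point.
Sat(A[idle U EX idle]) = {Reset, Grant, Store, Recv, Retry}

{Reset, Grant, Store, Recv, Retry}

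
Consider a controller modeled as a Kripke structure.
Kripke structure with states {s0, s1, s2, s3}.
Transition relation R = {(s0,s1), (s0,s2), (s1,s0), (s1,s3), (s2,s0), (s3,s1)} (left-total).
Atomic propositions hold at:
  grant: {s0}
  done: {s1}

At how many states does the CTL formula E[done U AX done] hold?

Sat(AX done) = {s : every successor in {s1}} = {s3}
E[done U AX done]: least fixpoint, start Z0 = Sat(AX done) = {s3}, add states in Sat(done) with some successor in Z. Z1 = {s1, s3}; fixed.
Sat(E[done U AX done]) = {s1, s3}
|Sat(E[done U AX done])| = |{s1, s3}| = 2.

2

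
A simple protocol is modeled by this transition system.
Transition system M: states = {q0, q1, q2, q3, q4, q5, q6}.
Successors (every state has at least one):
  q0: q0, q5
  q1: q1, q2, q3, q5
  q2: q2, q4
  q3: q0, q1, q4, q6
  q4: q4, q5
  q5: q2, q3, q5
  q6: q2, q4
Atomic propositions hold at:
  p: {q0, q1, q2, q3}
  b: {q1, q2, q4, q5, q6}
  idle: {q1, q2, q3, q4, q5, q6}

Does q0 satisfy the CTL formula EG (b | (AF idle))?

No

AF idle: least fixpoint, start Z0 = {q1, q2, q3, q4, q5, q6}, add states with every successor in Z. Already a fixed point.
Sat(AF idle) = {q1, q2, q3, q4, q5, q6}
Sat(b | (AF idle)) = {q1, q2, q3, q4, q5, q6}
EG (b | (AF idle)): greatest fixpoint, start Z0 = {q1, q2, q3, q4, q5, q6}, keep only states in Sat with some successor in Z. Already a fixed point.
Sat(EG (b | (AF idle))) = {q1, q2, q3, q4, q5, q6}
q0 ∉ Sat(EG (b | (AF idle))) = {q1, q2, q3, q4, q5, q6}, so the formula does not hold at q0.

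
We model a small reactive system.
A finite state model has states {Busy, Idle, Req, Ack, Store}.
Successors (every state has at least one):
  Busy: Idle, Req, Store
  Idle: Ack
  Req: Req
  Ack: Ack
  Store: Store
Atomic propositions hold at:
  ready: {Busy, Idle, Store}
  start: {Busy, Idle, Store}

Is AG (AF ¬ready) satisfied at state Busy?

No

Sat(¬ready) = {Req, Ack}
AF ¬ready: least fixpoint, start Z0 = {Req, Ack}, add states with every successor in Z. Z1 = {Idle, Req, Ack}; fixed.
Sat(AF ¬ready) = {Idle, Req, Ack}
AG (AF ¬ready): greatest fixpoint, start Z0 = {Idle, Req, Ack}, keep only states in Sat with every successor in Z. Already a fixed point.
Sat(AG (AF ¬ready)) = {Idle, Req, Ack}
Busy ∉ Sat(AG (AF ¬ready)) = {Idle, Req, Ack}, so the formula does not hold at Busy.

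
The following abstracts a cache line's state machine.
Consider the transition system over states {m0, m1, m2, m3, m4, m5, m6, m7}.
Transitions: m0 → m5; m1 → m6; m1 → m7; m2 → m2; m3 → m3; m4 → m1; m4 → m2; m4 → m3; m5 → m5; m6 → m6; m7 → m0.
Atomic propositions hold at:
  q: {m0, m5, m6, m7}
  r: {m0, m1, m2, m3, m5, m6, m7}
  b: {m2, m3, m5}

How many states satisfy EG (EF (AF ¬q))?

Sat(¬q) = {m1, m2, m3, m4}
AF ¬q: least fixpoint, start Z0 = {m1, m2, m3, m4}, add states with every successor in Z. Already a fixed point.
Sat(AF ¬q) = {m1, m2, m3, m4}
EF (AF ¬q): least fixpoint, start Z0 = {m1, m2, m3, m4}, add states with some successor in Z. Already a fixed point.
Sat(EF (AF ¬q)) = {m1, m2, m3, m4}
EG (EF (AF ¬q)): greatest fixpoint, start Z0 = {m1, m2, m3, m4}, keep only states in Sat with some successor in Z. Z1 = {m2, m3, m4}; fixed.
Sat(EG (EF (AF ¬q))) = {m2, m3, m4}
|Sat(EG (EF (AF ¬q)))| = |{m2, m3, m4}| = 3.

3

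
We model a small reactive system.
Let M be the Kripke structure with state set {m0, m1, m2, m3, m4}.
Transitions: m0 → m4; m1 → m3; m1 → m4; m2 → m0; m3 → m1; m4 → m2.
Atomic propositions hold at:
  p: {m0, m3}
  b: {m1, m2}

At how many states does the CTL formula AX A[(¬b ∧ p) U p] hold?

Sat(¬b) = {m0, m3, m4}
Sat(¬b ∧ p) = {m0, m3}
A[(¬b ∧ p) U p]: least fixpoint, start Z0 = Sat(p) = {m0, m3}, add states in Sat(¬b ∧ p) with every successor in Z. Already a fixed point.
Sat(A[(¬b ∧ p) U p]) = {m0, m3}
Sat(AX A[(¬b ∧ p) U p]) = {s : every successor in {m0, m3}} = {m2}
|Sat(AX A[(¬b ∧ p) U p])| = |{m2}| = 1.

1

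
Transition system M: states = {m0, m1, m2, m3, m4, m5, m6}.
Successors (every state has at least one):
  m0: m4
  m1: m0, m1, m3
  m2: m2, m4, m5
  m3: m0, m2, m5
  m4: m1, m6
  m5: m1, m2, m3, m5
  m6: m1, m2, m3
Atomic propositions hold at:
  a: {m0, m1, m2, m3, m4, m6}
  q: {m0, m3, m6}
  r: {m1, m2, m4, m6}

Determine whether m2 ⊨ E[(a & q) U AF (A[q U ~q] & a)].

Sat(a & q) = {m0, m3, m6}
Sat(~q) = {m1, m2, m4, m5}
A[q U ~q]: least fixpoint, start Z0 = Sat(~q) = {m1, m2, m4, m5}, add states in Sat(q) with every successor in Z. Z1 = {m0, m1, m2, m4, m5}; Z2 = {m0, m1, m2, m3, m4, m5}; Z3 = {m0, m1, m2, m3, m4, m5, m6}; fixed.
Sat(A[q U ~q]) = {m0, m1, m2, m3, m4, m5, m6}
Sat(A[q U ~q] & a) = {m0, m1, m2, m3, m4, m6}
AF (A[q U ~q] & a): least fixpoint, start Z0 = {m0, m1, m2, m3, m4, m6}, add states with every successor in Z. Already a fixed point.
Sat(AF (A[q U ~q] & a)) = {m0, m1, m2, m3, m4, m6}
E[(a & q) U AF (A[q U ~q] & a)]: least fixpoint, start Z0 = Sat(AF (A[q U ~q] & a)) = {m0, m1, m2, m3, m4, m6}, add states in Sat(a & q) with some successor in Z. Already a fixed point.
Sat(E[(a & q) U AF (A[q U ~q] & a)]) = {m0, m1, m2, m3, m4, m6}
m2 ∈ Sat(E[(a & q) U AF (A[q U ~q] & a)]) = {m0, m1, m2, m3, m4, m6}, so the formula holds at m2.

Yes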